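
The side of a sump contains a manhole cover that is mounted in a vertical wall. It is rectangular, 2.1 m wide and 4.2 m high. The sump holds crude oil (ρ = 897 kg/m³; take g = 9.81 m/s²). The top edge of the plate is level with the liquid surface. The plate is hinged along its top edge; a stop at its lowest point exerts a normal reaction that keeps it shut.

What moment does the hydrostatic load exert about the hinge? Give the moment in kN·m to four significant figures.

γ = ρg = 897 × 9.81 / 1000 = 8.79957 kN/m³.
The centroid lies 4.2/2 = 2.1 m below the top edge, so the centroid depth is h_c = 2.1 m.
A = 2.1 × 4.2 = 8.82 m².
Resultant F = γ·h_c·A = 8.79957 × 2.1 × 8.82 = 162.986 kN.
I_c = b·h³/12 = 2.1 × 4.2³/12 = 12.9654 m⁴.
Centre of pressure: y_p = y_c + I_c/(y_c·A) = 2.1 + 12.9654/(2.1 × 8.82) = 2.1 + 0.7 = 2.8 m along the plane.
The resultant acts 2.1 + 0.7 = 2.8 m (along the plate) below the hinge at the top edge, so the moment about the hinge is M = F × 2.8 = 162.986 × 2.8 = 456.361 kN·m.

M ≈ 456.4 kN·m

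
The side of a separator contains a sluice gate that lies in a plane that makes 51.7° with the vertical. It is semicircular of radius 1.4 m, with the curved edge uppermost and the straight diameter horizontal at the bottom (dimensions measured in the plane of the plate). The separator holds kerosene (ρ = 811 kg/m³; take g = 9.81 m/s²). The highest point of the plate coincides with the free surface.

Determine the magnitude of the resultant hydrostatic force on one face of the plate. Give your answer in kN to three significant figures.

F ≈ 12.2 kN

γ = ρg = 811 × 9.81 / 1000 = 7.95591 kN/m³.
The plate makes 51.7° with the vertical, i.e. θ = 90° − 51.7° = 38.3° to the horizontal. Measuring y along the incline from the free-surface line, vertical depth h = y·sinθ with sinθ = 0.619779.
The centroid lies 4r/(3π) = 0.594178 m above the diameter, so r − 4r/(3π) = 1.4 − 0.594178 = 0.805822 m below the topmost point, so y_c = 0.805822 m and h_c = 0.805822 × 0.619779 = 0.499432 m.
A = πr²/2 = π × 1.4²/2 = 3.07876 m².
Resultant F = γ·h_c·A = 7.95591 × 0.499432 × 3.07876 = 12.2333 kN.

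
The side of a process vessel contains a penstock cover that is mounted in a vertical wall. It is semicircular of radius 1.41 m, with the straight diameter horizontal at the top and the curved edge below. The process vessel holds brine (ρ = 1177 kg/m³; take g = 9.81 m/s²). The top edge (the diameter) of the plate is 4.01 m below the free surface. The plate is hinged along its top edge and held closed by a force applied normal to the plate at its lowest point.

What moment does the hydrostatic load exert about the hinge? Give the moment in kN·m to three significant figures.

M ≈ 104 kN·m

γ = ρg = 1177 × 9.81 / 1000 = 11.54637 kN/m³.
The centroid of a semicircle lies 4r/(3π) = 0.598423 m from the diameter, here below the top edge, so the centroid depth is h_c = 4.01 + 0.598423 = 4.60842 m.
A = πr²/2 = π × 1.41²/2 = 3.1229 m².
Resultant F = γ·h_c·A = 11.54637 × 4.60842 × 3.1229 = 166.171 kN.
I_c = (π/8 − 8/(9π))·r⁴ = 0.109757 × 1.41⁴ = 0.433819 m⁴.
Centre of pressure: y_p = y_c + I_c/(y_c·A) = 4.60842 + 0.433819/(4.60842 × 3.1229) = 4.60842 + 0.0301438 = 4.63856 m along the plane.
The resultant acts 0.598423 + 0.0301438 = 0.628567 m (along the plate) below the hinge at the top edge, so the moment about the hinge is M = F × 0.628567 = 166.171 × 0.628567 = 104.45 kN·m.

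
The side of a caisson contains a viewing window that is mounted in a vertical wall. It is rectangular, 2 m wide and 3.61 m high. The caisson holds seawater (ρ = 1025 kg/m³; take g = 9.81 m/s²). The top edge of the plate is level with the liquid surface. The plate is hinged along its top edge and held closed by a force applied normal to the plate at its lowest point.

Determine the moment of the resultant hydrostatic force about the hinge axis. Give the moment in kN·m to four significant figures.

γ = ρg = 1025 × 9.81 / 1000 = 10.05525 kN/m³.
The centroid lies 3.61/2 = 1.805 m below the top edge, so the centroid depth is h_c = 1.805 m.
A = 2 × 3.61 = 7.22 m².
Resultant F = γ·h_c·A = 10.05525 × 1.805 × 7.22 = 131.041 kN.
I_c = b·h³/12 = 2 × 3.61³/12 = 7.84098 m⁴.
Centre of pressure: y_p = y_c + I_c/(y_c·A) = 1.805 + 7.84098/(1.805 × 7.22) = 1.805 + 0.601667 = 2.40667 m along the plane.
The resultant acts 1.805 + 0.601667 = 2.40667 m (along the plate) below the hinge at the top edge, so the moment about the hinge is M = F × 2.40667 = 131.041 × 2.40667 = 315.372 kN·m.

M ≈ 315.4 kN·m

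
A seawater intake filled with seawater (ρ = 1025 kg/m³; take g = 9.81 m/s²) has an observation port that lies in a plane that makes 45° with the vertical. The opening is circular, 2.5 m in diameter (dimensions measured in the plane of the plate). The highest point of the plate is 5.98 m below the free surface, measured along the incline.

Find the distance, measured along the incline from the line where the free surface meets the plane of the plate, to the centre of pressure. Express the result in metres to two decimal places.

y_p = 7.28 m

γ = ρg = 1025 × 9.81 / 1000 = 10.05525 kN/m³.
The plate makes 45° with the vertical, i.e. θ = 90° − 45° = 45° to the horizontal. Measuring y along the incline from the free-surface line, vertical depth h = y·sinθ with sinθ = 0.707107.
The centroid is at the centre, 1.25 m below the top of the plate, so y_c = 5.98 + 1.25 = 7.23 m and h_c = 7.23 × 0.707107 = 5.11238 m.
A = π(1.25)² = 4.90874 m².
Resultant F = γ·h_c·A = 10.05525 × 5.11238 × 4.90874 = 252.34 kN.
I_c = πr⁴/4 = π × 1.25⁴/4 = 1.91748 m⁴.
Centre of pressure: y_p = y_c + I_c/(y_c·A) = 7.23 + 1.91748/(7.23 × 4.90874) = 7.23 + 0.0540285 = 7.28403 m along the plane.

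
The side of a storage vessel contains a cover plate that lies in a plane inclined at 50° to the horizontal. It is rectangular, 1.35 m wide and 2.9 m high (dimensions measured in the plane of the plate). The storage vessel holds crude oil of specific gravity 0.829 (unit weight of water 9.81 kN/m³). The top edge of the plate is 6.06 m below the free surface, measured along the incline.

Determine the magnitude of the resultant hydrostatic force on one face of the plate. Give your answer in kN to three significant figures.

γ = 0.829 × 9.81 = 8.13249 kN/m³.
Let θ = 50° be the plate's angle to the horizontal; measure y along the incline from where the plane meets the free surface. Vertical depth h = y·sinθ with sinθ = 0.766044.
The centroid lies 2.9/2 = 1.45 m below the top edge, so y_c = 6.06 + 1.45 = 7.51 m and h_c = 7.51 × 0.766044 = 5.75299 m.
A = 1.35 × 2.9 = 3.915 m².
Resultant F = γ·h_c·A = 8.13249 × 5.75299 × 3.915 = 183.168 kN.

F ≈ 183 kN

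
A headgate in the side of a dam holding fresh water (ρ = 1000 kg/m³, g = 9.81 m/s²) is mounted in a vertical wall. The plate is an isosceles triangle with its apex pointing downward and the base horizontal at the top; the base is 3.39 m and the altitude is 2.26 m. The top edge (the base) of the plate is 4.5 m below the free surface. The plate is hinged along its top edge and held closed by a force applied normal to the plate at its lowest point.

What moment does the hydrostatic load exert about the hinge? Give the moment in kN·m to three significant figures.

M ≈ 159 kN·m

γ = ρg = 1000 × 9.81 = 9810 N/m³ = 9.81 kN/m³.
With the apex down, the centroid sits h/3 = 2.26/3 = 0.753333 m below the base (the top edge), so the centroid depth is h_c = 4.5 + 0.753333 = 5.25333 m.
A = ½ × 3.39 × 2.26 = 3.8307 m².
Resultant F = γ·h_c·A = 9.81 × 5.25333 × 3.8307 = 197.416 kN.
I_c = b·h³/36 = 3.39 × 2.26³/36 = 1.08698 m⁴.
Centre of pressure: y_p = y_c + I_c/(y_c·A) = 5.25333 + 1.08698/(5.25333 × 3.8307) = 5.25333 + 0.0540143 = 5.30734 m along the plane.
The resultant acts 0.753333 + 0.0540143 = 0.807347 m (along the plate) below the hinge at the top edge, so the moment about the hinge is M = F × 0.807347 = 197.416 × 0.807347 = 159.383 kN·m.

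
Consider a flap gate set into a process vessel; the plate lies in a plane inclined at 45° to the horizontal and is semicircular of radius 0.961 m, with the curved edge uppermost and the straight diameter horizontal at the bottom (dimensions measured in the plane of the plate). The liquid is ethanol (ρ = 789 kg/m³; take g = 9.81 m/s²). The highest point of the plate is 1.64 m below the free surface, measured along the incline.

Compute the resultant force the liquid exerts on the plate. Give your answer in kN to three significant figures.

F ≈ 17.4 kN

γ = ρg = 789 × 9.81 / 1000 = 7.74009 kN/m³.
Let θ = 45° be the plate's angle to the horizontal; measure y along the incline from where the plane meets the free surface. Vertical depth h = y·sinθ with sinθ = 0.707107.
The centroid lies 4r/(3π) = 0.407861 m above the diameter, so r − 4r/(3π) = 0.961 − 0.407861 = 0.553139 m below the topmost point, so y_c = 1.64 + 0.553139 = 2.19314 m and h_c = 2.19314 × 0.707107 = 1.55078 m.
A = πr²/2 = π × 0.961²/2 = 1.45066 m².
Resultant F = γ·h_c·A = 7.74009 × 1.55078 × 1.45066 = 17.4125 kN.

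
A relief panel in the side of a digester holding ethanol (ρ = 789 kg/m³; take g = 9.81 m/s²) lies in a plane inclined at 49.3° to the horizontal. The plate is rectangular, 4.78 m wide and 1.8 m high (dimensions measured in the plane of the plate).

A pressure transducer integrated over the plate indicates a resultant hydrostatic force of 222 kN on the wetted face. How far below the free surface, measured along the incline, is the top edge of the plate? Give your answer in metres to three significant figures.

γ = ρg = 789 × 9.81 / 1000 = 7.74009 kN/m³.
A = 4.78 × 1.8 = 8.604 m².
From F = γ·h_c·A, the centroid depth is h_c = 222/(7.74009 × 8.604) = 3.33355 m.
Let θ = 49.3° be the plate's angle to the horizontal; measure y along the incline from where the plane meets the free surface. Vertical depth h = y·sinθ with sinθ = 0.758134.
Along the incline, y_c = h_c/sinθ = 3.33355/0.758134 = 4.39705 m.
The centroid lies 1.8/2 = 0.9 m below the top edge, so the top edge sits at y_top = 4.39705 − 0.9 = 3.49705 m along the incline.

y_top ≈ 3.50 m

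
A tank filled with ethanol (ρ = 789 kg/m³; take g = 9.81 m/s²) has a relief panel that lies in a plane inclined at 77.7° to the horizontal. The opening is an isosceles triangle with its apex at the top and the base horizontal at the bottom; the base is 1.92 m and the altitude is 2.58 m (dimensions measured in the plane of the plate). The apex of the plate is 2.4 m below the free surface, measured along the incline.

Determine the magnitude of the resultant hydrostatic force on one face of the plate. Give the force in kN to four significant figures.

γ = ρg = 789 × 9.81 / 1000 = 7.74009 kN/m³.
Let θ = 77.7° be the plate's angle to the horizontal; measure y along the incline from where the plane meets the free surface. Vertical depth h = y·sinθ with sinθ = 0.977046.
With the apex up, the centroid sits 2h/3 = 2 × 2.58/3 = 1.72 m below the apex, so y_c = 2.4 + 1.72 = 4.12 m and h_c = 4.12 × 0.977046 = 4.02543 m.
A = ½ × 1.92 × 2.58 = 2.4768 m².
Resultant F = γ·h_c·A = 7.74009 × 4.02543 × 2.4768 = 77.1701 kN.

F ≈ 77.17 kN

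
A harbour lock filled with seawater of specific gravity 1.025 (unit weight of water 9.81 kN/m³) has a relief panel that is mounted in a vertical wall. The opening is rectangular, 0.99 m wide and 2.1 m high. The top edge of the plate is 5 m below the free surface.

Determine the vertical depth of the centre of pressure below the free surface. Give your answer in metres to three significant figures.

γ = 1.025 × 9.81 = 10.05525 kN/m³.
The centroid lies 2.1/2 = 1.05 m below the top edge, so the centroid depth is h_c = 5 + 1.05 = 6.05 m.
A = 0.99 × 2.1 = 2.079 m².
Resultant F = γ·h_c·A = 10.05525 × 6.05 × 2.079 = 126.474 kN.
I_c = b·h³/12 = 0.99 × 2.1³/12 = 0.764033 m⁴.
Centre of pressure: y_p = y_c + I_c/(y_c·A) = 6.05 + 0.764033/(6.05 × 2.079) = 6.05 + 0.0607438 = 6.11074 m along the plane.

h_p = 6.11 m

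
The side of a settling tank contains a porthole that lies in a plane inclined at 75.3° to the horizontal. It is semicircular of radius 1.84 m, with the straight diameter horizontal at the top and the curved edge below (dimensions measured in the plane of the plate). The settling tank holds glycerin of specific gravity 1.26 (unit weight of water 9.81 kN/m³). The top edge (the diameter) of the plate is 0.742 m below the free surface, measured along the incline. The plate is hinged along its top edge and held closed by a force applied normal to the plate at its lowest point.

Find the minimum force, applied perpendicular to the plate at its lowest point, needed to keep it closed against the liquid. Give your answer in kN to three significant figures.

γ = 1.26 × 9.81 = 12.3606 kN/m³.
Let θ = 75.3° be the plate's angle to the horizontal; measure y along the incline from where the plane meets the free surface. Vertical depth h = y·sinθ with sinθ = 0.967268.
The centroid of a semicircle lies 4r/(3π) = 0.78092 m from the diameter, here below the top edge, so y_c = 0.742 + 0.78092 = 1.52292 m and h_c = 1.52292 × 0.967268 = 1.47307 m.
A = πr²/2 = π × 1.84²/2 = 5.31809 m².
Resultant F = γ·h_c·A = 12.3606 × 1.47307 × 5.31809 = 96.8319 kN.
I_c = (π/8 − 8/(9π))·r⁴ = 0.109757 × 1.84⁴ = 1.25807 m⁴.
Centre of pressure: y_p = y_c + I_c/(y_c·A) = 1.52292 + 1.25807/(1.52292 × 5.31809) = 1.52292 + 0.155336 = 1.67826 m along the plane.
The resultant acts 0.78092 + 0.155336 = 0.936256 m (along the plate) below the hinge at the top edge, so the moment about the hinge is M = F × 0.936256 = 96.8319 × 0.936256 = 90.6594 kN·m.
A normal force at the bottom, 1.84 m from the hinge, must supply this moment: P = 90.6594/1.84 = 49.2714 kN.

P ≈ 49.3 kN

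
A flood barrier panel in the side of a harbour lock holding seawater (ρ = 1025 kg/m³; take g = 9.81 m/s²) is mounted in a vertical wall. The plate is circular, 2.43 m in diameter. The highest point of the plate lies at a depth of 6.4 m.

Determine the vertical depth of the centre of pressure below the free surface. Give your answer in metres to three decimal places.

γ = ρg = 1025 × 9.81 / 1000 = 10.05525 kN/m³.
The centroid is at the centre, 1.215 m below the top of the plate, so the centroid depth is h_c = 6.4 + 1.215 = 7.615 m.
A = π(1.215)² = 4.6377 m².
Resultant F = γ·h_c·A = 10.05525 × 7.615 × 4.6377 = 355.112 kN.
I_c = πr⁴/4 = π × 1.215⁴/4 = 1.71157 m⁴.
Centre of pressure: y_p = y_c + I_c/(y_c·A) = 7.615 + 1.71157/(7.615 × 4.6377) = 7.615 + 0.0484643 = 7.66346 m along the plane.

h_p = 7.663 m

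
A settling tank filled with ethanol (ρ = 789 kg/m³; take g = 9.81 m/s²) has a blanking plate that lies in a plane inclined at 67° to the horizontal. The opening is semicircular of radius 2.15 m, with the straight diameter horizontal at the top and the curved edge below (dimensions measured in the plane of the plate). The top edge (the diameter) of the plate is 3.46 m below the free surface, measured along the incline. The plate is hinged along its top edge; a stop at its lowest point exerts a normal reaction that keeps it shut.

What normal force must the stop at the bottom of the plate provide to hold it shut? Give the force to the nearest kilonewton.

γ = ρg = 789 × 9.81 / 1000 = 7.74009 kN/m³.
Let θ = 67° be the plate's angle to the horizontal; measure y along the incline from where the plane meets the free surface. Vertical depth h = y·sinθ with sinθ = 0.920505.
The centroid of a semicircle lies 4r/(3π) = 0.912488 m from the diameter, here below the top edge, so y_c = 3.46 + 0.912488 = 4.37249 m and h_c = 4.37249 × 0.920505 = 4.0249 m.
A = πr²/2 = π × 2.15²/2 = 7.26101 m².
Resultant F = γ·h_c·A = 7.74009 × 4.0249 × 7.26101 = 226.203 kN.
I_c = (π/8 − 8/(9π))·r⁴ = 0.109757 × 2.15⁴ = 2.34523 m⁴.
Centre of pressure: y_p = y_c + I_c/(y_c·A) = 4.37249 + 2.34523/(4.37249 × 7.26101) = 4.37249 + 0.0738686 = 4.44636 m along the plane.
The resultant acts 0.912488 + 0.0738686 = 0.986357 m (along the plate) below the hinge at the top edge, so the moment about the hinge is M = F × 0.986357 = 226.203 × 0.986357 = 223.117 kN·m.
A normal force at the bottom, 2.15 m from the hinge, must supply this moment: P = 223.117/2.15 = 103.775 kN.

P ≈ 104 kN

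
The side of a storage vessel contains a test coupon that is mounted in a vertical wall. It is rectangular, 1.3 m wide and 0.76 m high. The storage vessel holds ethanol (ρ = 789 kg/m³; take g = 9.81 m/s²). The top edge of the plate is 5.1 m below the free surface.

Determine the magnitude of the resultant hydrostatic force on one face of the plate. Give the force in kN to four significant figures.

F ≈ 41.91 kN

γ = ρg = 789 × 9.81 / 1000 = 7.74009 kN/m³.
The centroid lies 0.76/2 = 0.38 m below the top edge, so the centroid depth is h_c = 5.1 + 0.38 = 5.48 m.
A = 1.3 × 0.76 = 0.988 m².
Resultant F = γ·h_c·A = 7.74009 × 5.48 × 0.988 = 41.9067 kN.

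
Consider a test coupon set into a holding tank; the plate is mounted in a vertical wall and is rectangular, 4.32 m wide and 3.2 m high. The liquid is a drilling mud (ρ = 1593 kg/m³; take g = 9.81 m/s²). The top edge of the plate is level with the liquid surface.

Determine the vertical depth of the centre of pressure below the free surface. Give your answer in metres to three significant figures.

γ = ρg = 1593 × 9.81 / 1000 = 15.62733 kN/m³.
The centroid lies 3.2/2 = 1.6 m below the top edge, so the centroid depth is h_c = 1.6 m.
A = 4.32 × 3.2 = 13.824 m².
Resultant F = γ·h_c·A = 15.62733 × 1.6 × 13.824 = 345.652 kN.
I_c = b·h³/12 = 4.32 × 3.2³/12 = 11.7965 m⁴.
Centre of pressure: y_p = y_c + I_c/(y_c·A) = 1.6 + 11.7965/(1.6 × 13.824) = 1.6 + 0.533334 = 2.13333 m along the plane.

h_p = 2.13 m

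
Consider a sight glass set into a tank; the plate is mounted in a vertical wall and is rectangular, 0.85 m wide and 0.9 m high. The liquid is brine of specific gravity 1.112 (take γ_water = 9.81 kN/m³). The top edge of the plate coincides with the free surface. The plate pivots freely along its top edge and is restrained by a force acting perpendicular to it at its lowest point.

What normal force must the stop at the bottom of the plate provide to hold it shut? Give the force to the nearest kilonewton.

P ≈ 3 kN

γ = 1.112 × 9.81 = 10.90872 kN/m³.
The centroid lies 0.9/2 = 0.45 m below the top edge, so the centroid depth is h_c = 0.45 m.
A = 0.85 × 0.9 = 0.765 m².
Resultant F = γ·h_c·A = 10.90872 × 0.45 × 0.765 = 3.75533 kN.
I_c = b·h³/12 = 0.85 × 0.9³/12 = 0.0516375 m⁴.
Centre of pressure: y_p = y_c + I_c/(y_c·A) = 0.45 + 0.0516375/(0.45 × 0.765) = 0.45 + 0.15 = 0.6 m along the plane.
The resultant acts 0.45 + 0.15 = 0.6 m (along the plate) below the hinge at the top edge, so the moment about the hinge is M = F × 0.6 = 3.75533 × 0.6 = 2.2532 kN·m.
A normal force at the bottom, 0.9 m from the hinge, must supply this moment: P = 2.2532/0.9 = 2.50356 kN.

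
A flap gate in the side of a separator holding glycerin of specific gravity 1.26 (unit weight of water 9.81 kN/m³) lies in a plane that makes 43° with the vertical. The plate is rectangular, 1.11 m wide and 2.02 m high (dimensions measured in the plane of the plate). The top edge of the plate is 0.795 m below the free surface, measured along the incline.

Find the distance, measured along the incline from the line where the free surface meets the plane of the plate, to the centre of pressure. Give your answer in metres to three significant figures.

y_p = 1.99 m

γ = 1.26 × 9.81 = 12.3606 kN/m³.
The plate makes 43° with the vertical, i.e. θ = 90° − 43° = 47° to the horizontal. Measuring y along the incline from the free-surface line, vertical depth h = y·sinθ with sinθ = 0.731354.
The centroid lies 2.02/2 = 1.01 m below the top edge, so y_c = 0.795 + 1.01 = 1.805 m and h_c = 1.805 × 0.731354 = 1.32009 m.
A = 1.11 × 2.02 = 2.2422 m².
Resultant F = γ·h_c·A = 12.3606 × 1.32009 × 2.2422 = 36.5862 kN.
I_c = b·h³/12 = 1.11 × 2.02³/12 = 0.762423 m⁴.
Centre of pressure: y_p = y_c + I_c/(y_c·A) = 1.805 + 0.762423/(1.805 × 2.2422) = 1.805 + 0.188384 = 1.99338 m along the plane.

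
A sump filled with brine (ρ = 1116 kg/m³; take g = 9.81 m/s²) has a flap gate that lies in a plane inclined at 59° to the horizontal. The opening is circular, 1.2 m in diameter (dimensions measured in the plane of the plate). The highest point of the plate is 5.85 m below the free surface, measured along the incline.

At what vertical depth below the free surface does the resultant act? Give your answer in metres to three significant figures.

h_p = 5.54 m

γ = ρg = 1116 × 9.81 / 1000 = 10.94796 kN/m³.
Let θ = 59° be the plate's angle to the horizontal; measure y along the incline from where the plane meets the free surface. Vertical depth h = y·sinθ with sinθ = 0.857167.
The centroid is at the centre, 0.6 m below the top of the plate, so y_c = 5.85 + 0.6 = 6.45 m and h_c = 6.45 × 0.857167 = 5.52873 m.
A = π(0.6)² = 1.13097 m².
Resultant F = γ·h_c·A = 10.94796 × 5.52873 × 1.13097 = 68.4557 kN.
I_c = πr⁴/4 = π × 0.6⁴/4 = 0.101788 m⁴.
Centre of pressure: y_p = y_c + I_c/(y_c·A) = 6.45 + 0.101788/(6.45 × 1.13097) = 6.45 + 0.0139536 = 6.46395 m along the plane.
Vertically, h_p = y_p·sinθ = 6.46395 × 0.857167 = 5.54068 m.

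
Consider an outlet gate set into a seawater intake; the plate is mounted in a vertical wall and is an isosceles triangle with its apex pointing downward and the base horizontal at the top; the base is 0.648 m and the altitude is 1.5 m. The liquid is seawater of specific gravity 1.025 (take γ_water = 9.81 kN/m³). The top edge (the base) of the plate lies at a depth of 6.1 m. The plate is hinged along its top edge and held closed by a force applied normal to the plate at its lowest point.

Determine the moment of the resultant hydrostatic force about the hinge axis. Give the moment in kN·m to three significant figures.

γ = 1.025 × 9.81 = 10.05525 kN/m³.
With the apex down, the centroid sits h/3 = 1.5/3 = 0.5 m below the base (the top edge), so the centroid depth is h_c = 6.1 + 0.5 = 6.6 m.
A = ½ × 0.648 × 1.5 = 0.486 m².
Resultant F = γ·h_c·A = 10.05525 × 6.6 × 0.486 = 32.2532 kN.
I_c = b·h³/36 = 0.648 × 1.5³/36 = 0.06075 m⁴.
Centre of pressure: y_p = y_c + I_c/(y_c·A) = 6.6 + 0.06075/(6.6 × 0.486) = 6.6 + 0.0189394 = 6.61894 m along the plane.
The resultant acts 0.5 + 0.0189394 = 0.518939 m (along the plate) below the hinge at the top edge, so the moment about the hinge is M = F × 0.518939 = 32.2532 × 0.518939 = 16.7374 kN·m.

M ≈ 16.7 kN·m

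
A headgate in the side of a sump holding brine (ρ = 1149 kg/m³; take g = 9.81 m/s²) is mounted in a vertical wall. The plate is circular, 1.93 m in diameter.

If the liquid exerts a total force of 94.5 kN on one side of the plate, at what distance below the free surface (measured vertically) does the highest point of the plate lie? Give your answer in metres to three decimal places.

d_top ≈ 1.901 m

γ = ρg = 1149 × 9.81 / 1000 = 11.27169 kN/m³.
A = π(0.965)² = 2.92553 m².
From F = γ·h_c·A, the centroid depth is h_c = 94.5/(11.27169 × 2.92553) = 2.86575 m.
The centroid is at the centre, 0.965 m below the top of the plate, so the highest point sits at h_top = 2.86575 − 0.965 = 1.90075 m below the surface.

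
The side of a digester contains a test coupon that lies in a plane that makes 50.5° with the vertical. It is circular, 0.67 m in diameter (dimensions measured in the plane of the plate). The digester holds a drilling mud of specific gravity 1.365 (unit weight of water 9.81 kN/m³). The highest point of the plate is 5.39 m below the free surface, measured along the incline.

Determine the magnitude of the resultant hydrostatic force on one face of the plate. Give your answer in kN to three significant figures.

γ = 1.365 × 9.81 = 13.39065 kN/m³.
The plate makes 50.5° with the vertical, i.e. θ = 90° − 50.5° = 39.5° to the horizontal. Measuring y along the incline from the free-surface line, vertical depth h = y·sinθ with sinθ = 0.636078.
The centroid is at the centre, 0.335 m below the top of the plate, so y_c = 5.39 + 0.335 = 5.725 m and h_c = 5.725 × 0.636078 = 3.64155 m.
A = π(0.335)² = 0.352565 m².
Resultant F = γ·h_c·A = 13.39065 × 3.64155 × 0.352565 = 17.192 kN.

F ≈ 17.2 kN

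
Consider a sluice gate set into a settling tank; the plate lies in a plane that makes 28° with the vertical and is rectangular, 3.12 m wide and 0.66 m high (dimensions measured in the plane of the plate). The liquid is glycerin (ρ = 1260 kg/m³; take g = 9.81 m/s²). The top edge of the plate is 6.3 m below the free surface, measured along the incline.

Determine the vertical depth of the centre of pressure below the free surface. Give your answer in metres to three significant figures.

γ = ρg = 1260 × 9.81 / 1000 = 12.3606 kN/m³.
The plate makes 28° with the vertical, i.e. θ = 90° − 28° = 62° to the horizontal. Measuring y along the incline from the free-surface line, vertical depth h = y·sinθ with sinθ = 0.882948.
The centroid lies 0.66/2 = 0.33 m below the top edge, so y_c = 6.3 + 0.33 = 6.63 m and h_c = 6.63 × 0.882948 = 5.85395 m.
A = 3.12 × 0.66 = 2.0592 m².
Resultant F = γ·h_c·A = 12.3606 × 5.85395 × 2.0592 = 149 kN.
I_c = b·h³/12 = 3.12 × 0.66³/12 = 0.074749 m⁴.
Centre of pressure: y_p = y_c + I_c/(y_c·A) = 6.63 + 0.074749/(6.63 × 2.0592) = 6.63 + 0.00547512 = 6.63548 m along the plane.
Vertically, h_p = y_p·sinθ = 6.63548 × 0.882948 = 5.85878 m.

h_p = 5.86 m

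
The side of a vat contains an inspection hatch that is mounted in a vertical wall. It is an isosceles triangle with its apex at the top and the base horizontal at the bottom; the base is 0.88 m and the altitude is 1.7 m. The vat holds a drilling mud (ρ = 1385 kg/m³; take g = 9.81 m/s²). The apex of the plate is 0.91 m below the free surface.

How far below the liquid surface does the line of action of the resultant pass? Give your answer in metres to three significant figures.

h_p = 2.12 m

γ = ρg = 1385 × 9.81 / 1000 = 13.58685 kN/m³.
With the apex up, the centroid sits 2h/3 = 2 × 1.7/3 = 1.13333 m below the apex, so the centroid depth is h_c = 0.91 + 1.13333 = 2.04333 m.
A = ½ × 0.88 × 1.7 = 0.748 m².
Resultant F = γ·h_c·A = 13.58685 × 2.04333 × 0.748 = 20.7663 kN.
I_c = b·h³/36 = 0.88 × 1.7³/36 = 0.120096 m⁴.
Centre of pressure: y_p = y_c + I_c/(y_c·A) = 2.04333 + 0.120096/(2.04333 × 0.748) = 2.04333 + 0.0785757 = 2.12191 m along the plane.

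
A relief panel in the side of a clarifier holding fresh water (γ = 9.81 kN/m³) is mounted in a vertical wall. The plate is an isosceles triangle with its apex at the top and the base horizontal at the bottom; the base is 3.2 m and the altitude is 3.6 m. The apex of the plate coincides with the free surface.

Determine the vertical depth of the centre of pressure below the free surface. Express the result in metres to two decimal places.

h_p = 2.70 m

γ = 9.81 kN/m³.
With the apex up, the centroid sits 2h/3 = 2 × 3.6/3 = 2.4 m below the apex, so the centroid depth is h_c = 2.4 m.
A = ½ × 3.2 × 3.6 = 5.76 m².
Resultant F = γ·h_c·A = 9.81 × 2.4 × 5.76 = 135.613 kN.
I_c = b·h³/36 = 3.2 × 3.6³/36 = 4.1472 m⁴.
Centre of pressure: y_p = y_c + I_c/(y_c·A) = 2.4 + 4.1472/(2.4 × 5.76) = 2.4 + 0.3 = 2.7 m along the plane.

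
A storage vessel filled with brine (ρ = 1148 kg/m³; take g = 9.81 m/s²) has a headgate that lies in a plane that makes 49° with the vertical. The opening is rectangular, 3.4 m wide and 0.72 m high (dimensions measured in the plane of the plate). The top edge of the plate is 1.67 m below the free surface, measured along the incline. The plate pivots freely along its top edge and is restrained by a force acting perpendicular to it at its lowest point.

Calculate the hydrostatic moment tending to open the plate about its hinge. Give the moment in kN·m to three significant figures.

M ≈ 14.0 kN·m

γ = ρg = 1148 × 9.81 / 1000 = 11.26188 kN/m³.
The plate makes 49° with the vertical, i.e. θ = 90° − 49° = 41° to the horizontal. Measuring y along the incline from the free-surface line, vertical depth h = y·sinθ with sinθ = 0.656059.
The centroid lies 0.72/2 = 0.36 m below the top edge, so y_c = 1.67 + 0.36 = 2.03 m and h_c = 2.03 × 0.656059 = 1.3318 m.
A = 3.4 × 0.72 = 2.448 m².
Resultant F = γ·h_c·A = 11.26188 × 1.3318 × 2.448 = 36.7165 kN.
I_c = b·h³/12 = 3.4 × 0.72³/12 = 0.105754 m⁴.
Centre of pressure: y_p = y_c + I_c/(y_c·A) = 2.03 + 0.105754/(2.03 × 2.448) = 2.03 + 0.0212809 = 2.05128 m along the plane.
The resultant acts 0.36 + 0.0212809 = 0.381281 m (along the plate) below the hinge at the top edge, so the moment about the hinge is M = F × 0.381281 = 36.7165 × 0.381281 = 13.9993 kN·m.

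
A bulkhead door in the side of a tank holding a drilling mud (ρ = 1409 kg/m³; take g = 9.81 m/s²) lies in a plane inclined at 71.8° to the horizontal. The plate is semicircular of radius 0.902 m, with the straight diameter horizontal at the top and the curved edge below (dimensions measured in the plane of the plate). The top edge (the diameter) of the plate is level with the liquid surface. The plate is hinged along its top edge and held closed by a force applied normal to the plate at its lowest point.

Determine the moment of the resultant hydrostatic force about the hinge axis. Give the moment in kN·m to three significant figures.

γ = ρg = 1409 × 9.81 / 1000 = 13.82229 kN/m³.
Let θ = 71.8° be the plate's angle to the horizontal; measure y along the incline from where the plane meets the free surface. Vertical depth h = y·sinθ with sinθ = 0.949972.
The centroid of a semicircle lies 4r/(3π) = 0.382821 m from the diameter, here below the top edge, so y_c = 0.382821 m and h_c = 0.382821 × 0.949972 = 0.363669 m.
A = πr²/2 = π × 0.902²/2 = 1.27801 m².
Resultant F = γ·h_c·A = 13.82229 × 0.363669 × 1.27801 = 6.42422 kN.
I_c = (π/8 − 8/(9π))·r⁴ = 0.109757 × 0.902⁴ = 0.0726538 m⁴.
Centre of pressure: y_p = y_c + I_c/(y_c·A) = 0.382821 + 0.0726538/(0.382821 × 1.27801) = 0.382821 + 0.148501 = 0.531322 m along the plane.
The resultant acts 0.382821 + 0.148501 = 0.531322 m (along the plate) below the hinge at the top edge, so the moment about the hinge is M = F × 0.531322 = 6.42422 × 0.531322 = 3.41333 kN·m.

M ≈ 3.41 kN·m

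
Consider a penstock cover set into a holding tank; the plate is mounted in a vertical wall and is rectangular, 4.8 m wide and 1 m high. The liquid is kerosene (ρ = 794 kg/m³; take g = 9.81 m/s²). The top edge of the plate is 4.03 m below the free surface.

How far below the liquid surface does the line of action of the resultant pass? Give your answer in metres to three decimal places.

h_p = 4.548 m

γ = ρg = 794 × 9.81 / 1000 = 7.78914 kN/m³.
The centroid lies 1/2 = 0.5 m below the top edge, so the centroid depth is h_c = 4.03 + 0.5 = 4.53 m.
A = 4.8 × 1 = 4.8 m².
Resultant F = γ·h_c·A = 7.78914 × 4.53 × 4.8 = 169.367 kN.
I_c = b·h³/12 = 4.8 × 1³/12 = 0.4 m⁴.
Centre of pressure: y_p = y_c + I_c/(y_c·A) = 4.53 + 0.4/(4.53 × 4.8) = 4.53 + 0.0183959 = 4.5484 m along the plane.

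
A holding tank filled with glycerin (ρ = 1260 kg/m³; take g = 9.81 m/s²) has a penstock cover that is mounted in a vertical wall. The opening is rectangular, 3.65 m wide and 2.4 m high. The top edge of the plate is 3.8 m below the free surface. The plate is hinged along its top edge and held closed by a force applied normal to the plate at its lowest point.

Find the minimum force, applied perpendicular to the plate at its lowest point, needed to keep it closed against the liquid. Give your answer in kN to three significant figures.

P ≈ 292 kN

γ = ρg = 1260 × 9.81 / 1000 = 12.3606 kN/m³.
The centroid lies 2.4/2 = 1.2 m below the top edge, so the centroid depth is h_c = 3.8 + 1.2 = 5 m.
A = 3.65 × 2.4 = 8.76 m².
Resultant F = γ·h_c·A = 12.3606 × 5 × 8.76 = 541.394 kN.
I_c = b·h³/12 = 3.65 × 2.4³/12 = 4.2048 m⁴.
Centre of pressure: y_p = y_c + I_c/(y_c·A) = 5 + 4.2048/(5 × 8.76) = 5 + 0.096 = 5.096 m along the plane.
The resultant acts 1.2 + 0.096 = 1.296 m (along the plate) below the hinge at the top edge, so the moment about the hinge is M = F × 1.296 = 541.394 × 1.296 = 701.647 kN·m.
A normal force at the bottom, 2.4 m from the hinge, must supply this moment: P = 701.647/2.4 = 292.353 kN.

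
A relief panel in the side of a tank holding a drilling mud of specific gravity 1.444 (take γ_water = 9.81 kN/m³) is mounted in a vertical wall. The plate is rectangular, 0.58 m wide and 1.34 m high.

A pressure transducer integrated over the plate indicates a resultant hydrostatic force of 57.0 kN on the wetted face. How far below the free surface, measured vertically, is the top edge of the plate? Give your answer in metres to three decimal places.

d_top ≈ 4.507 m

γ = 1.444 × 9.81 = 14.16564 kN/m³.
A = 0.58 × 1.34 = 0.7772 m².
From F = γ·h_c·A, the centroid depth is h_c = 57.0/(14.16564 × 0.7772) = 5.17733 m.
The centroid lies 1.34/2 = 0.67 m below the top edge, so the top edge sits at h_top = 5.17733 − 0.67 = 4.50733 m below the surface.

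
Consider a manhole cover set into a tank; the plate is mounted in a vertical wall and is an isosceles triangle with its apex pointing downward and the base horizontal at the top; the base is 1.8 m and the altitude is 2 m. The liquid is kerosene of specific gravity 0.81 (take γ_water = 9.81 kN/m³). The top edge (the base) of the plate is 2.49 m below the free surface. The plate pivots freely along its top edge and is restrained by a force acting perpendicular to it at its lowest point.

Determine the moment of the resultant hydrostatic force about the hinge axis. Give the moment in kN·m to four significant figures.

M ≈ 33.28 kN·m

γ = 0.81 × 9.81 = 7.9461 kN/m³.
With the apex down, the centroid sits h/3 = 2/3 = 0.666667 m below the base (the top edge), so the centroid depth is h_c = 2.49 + 0.666667 = 3.15667 m.
A = ½ × 1.8 × 2 = 1.8 m².
Resultant F = γ·h_c·A = 7.9461 × 3.15667 × 1.8 = 45.1498 kN.
I_c = b·h³/36 = 1.8 × 2³/36 = 0.4 m⁴.
Centre of pressure: y_p = y_c + I_c/(y_c·A) = 3.15667 + 0.4/(3.15667 × 1.8) = 3.15667 + 0.0703977 = 3.22707 m along the plane.
The resultant acts 0.666667 + 0.0703977 = 0.737065 m (along the plate) below the hinge at the top edge, so the moment about the hinge is M = F × 0.737065 = 45.1498 × 0.737065 = 33.2783 kN·m.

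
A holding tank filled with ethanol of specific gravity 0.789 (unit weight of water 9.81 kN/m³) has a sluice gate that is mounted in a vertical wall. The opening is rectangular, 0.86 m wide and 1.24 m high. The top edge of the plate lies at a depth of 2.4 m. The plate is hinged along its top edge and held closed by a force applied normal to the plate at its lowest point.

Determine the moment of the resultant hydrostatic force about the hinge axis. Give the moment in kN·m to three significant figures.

γ = 0.789 × 9.81 = 7.74009 kN/m³.
The centroid lies 1.24/2 = 0.62 m below the top edge, so the centroid depth is h_c = 2.4 + 0.62 = 3.02 m.
A = 0.86 × 1.24 = 1.0664 m².
Resultant F = γ·h_c·A = 7.74009 × 3.02 × 1.0664 = 24.9272 kN.
I_c = b·h³/12 = 0.86 × 1.24³/12 = 0.136641 m⁴.
Centre of pressure: y_p = y_c + I_c/(y_c·A) = 3.02 + 0.136641/(3.02 × 1.0664) = 3.02 + 0.0424281 = 3.06243 m along the plane.
The resultant acts 0.62 + 0.0424281 = 0.662428 m (along the plate) below the hinge at the top edge, so the moment about the hinge is M = F × 0.662428 = 24.9272 × 0.662428 = 16.5125 kN·m.

M ≈ 16.5 kN·m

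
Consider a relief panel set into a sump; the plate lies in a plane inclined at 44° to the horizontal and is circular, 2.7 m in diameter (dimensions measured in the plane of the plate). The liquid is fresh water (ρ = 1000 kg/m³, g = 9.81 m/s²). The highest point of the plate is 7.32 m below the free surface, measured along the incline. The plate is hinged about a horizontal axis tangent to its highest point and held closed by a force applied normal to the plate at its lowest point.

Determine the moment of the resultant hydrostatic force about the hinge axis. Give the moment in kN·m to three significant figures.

γ = ρg = 1000 × 9.81 = 9810 N/m³ = 9.81 kN/m³.
Let θ = 44° be the plate's angle to the horizontal; measure y along the incline from where the plane meets the free surface. Vertical depth h = y·sinθ with sinθ = 0.694658.
The centroid is at the centre, 1.35 m below the top of the plate, so y_c = 7.32 + 1.35 = 8.67 m and h_c = 8.67 × 0.694658 = 6.02268 m.
A = π(1.35)² = 5.72555 m².
Resultant F = γ·h_c·A = 9.81 × 6.02268 × 5.72555 = 338.28 kN.
I_c = πr⁴/4 = π × 1.35⁴/4 = 2.6087 m⁴.
Centre of pressure: y_p = y_c + I_c/(y_c·A) = 8.67 + 2.6087/(8.67 × 5.72555) = 8.67 + 0.0525518 = 8.72255 m along the plane.
The resultant acts 1.35 + 0.0525518 = 1.40255 m (along the plate) below the hinge at the top edge, so the moment about the hinge is M = F × 1.40255 = 338.28 × 1.40255 = 474.455 kN·m.

M ≈ 474 kN·m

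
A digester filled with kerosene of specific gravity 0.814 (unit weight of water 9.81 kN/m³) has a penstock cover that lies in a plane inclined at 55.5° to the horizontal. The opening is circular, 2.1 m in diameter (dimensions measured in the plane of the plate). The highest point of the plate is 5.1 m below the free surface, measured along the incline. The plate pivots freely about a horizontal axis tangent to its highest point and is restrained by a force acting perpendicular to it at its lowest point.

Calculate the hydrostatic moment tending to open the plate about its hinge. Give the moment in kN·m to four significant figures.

γ = 0.814 × 9.81 = 7.98534 kN/m³.
Let θ = 55.5° be the plate's angle to the horizontal; measure y along the incline from where the plane meets the free surface. Vertical depth h = y·sinθ with sinθ = 0.824126.
The centroid is at the centre, 1.05 m below the top of the plate, so y_c = 5.1 + 1.05 = 6.15 m and h_c = 6.15 × 0.824126 = 5.06837 m.
A = π(1.05)² = 3.46361 m².
Resultant F = γ·h_c·A = 7.98534 × 5.06837 × 3.46361 = 140.182 kN.
I_c = πr⁴/4 = π × 1.05⁴/4 = 0.954656 m⁴.
Centre of pressure: y_p = y_c + I_c/(y_c·A) = 6.15 + 0.954656/(6.15 × 3.46361) = 6.15 + 0.044817 = 6.19482 m along the plane.
The resultant acts 1.05 + 0.044817 = 1.09482 m (along the plate) below the hinge at the top edge, so the moment about the hinge is M = F × 1.09482 = 140.182 × 1.09482 = 153.474 kN·m.

M ≈ 153.5 kN·m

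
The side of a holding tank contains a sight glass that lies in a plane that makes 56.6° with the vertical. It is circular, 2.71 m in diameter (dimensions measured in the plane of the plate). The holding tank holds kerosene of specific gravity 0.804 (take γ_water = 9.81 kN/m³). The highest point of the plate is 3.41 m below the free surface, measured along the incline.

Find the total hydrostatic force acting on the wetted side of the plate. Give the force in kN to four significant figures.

γ = 0.804 × 9.81 = 7.88724 kN/m³.
The plate makes 56.6° with the vertical, i.e. θ = 90° − 56.6° = 33.4° to the horizontal. Measuring y along the incline from the free-surface line, vertical depth h = y·sinθ with sinθ = 0.550481.
The centroid is at the centre, 1.355 m below the top of the plate, so y_c = 3.41 + 1.355 = 4.765 m and h_c = 4.765 × 0.550481 = 2.62304 m.
A = π(1.355)² = 5.76804 m².
Resultant F = γ·h_c·A = 7.88724 × 2.62304 × 5.76804 = 119.332 kN.

F ≈ 119.3 kN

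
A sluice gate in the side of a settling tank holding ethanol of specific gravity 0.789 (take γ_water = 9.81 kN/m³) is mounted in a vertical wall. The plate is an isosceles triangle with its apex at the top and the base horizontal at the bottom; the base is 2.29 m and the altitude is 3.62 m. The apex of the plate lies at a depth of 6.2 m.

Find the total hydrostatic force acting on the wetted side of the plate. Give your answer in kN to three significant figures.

F ≈ 276 kN

γ = 0.789 × 9.81 = 7.74009 kN/m³.
With the apex up, the centroid sits 2h/3 = 2 × 3.62/3 = 2.41333 m below the apex, so the centroid depth is h_c = 6.2 + 2.41333 = 8.61333 m.
A = ½ × 2.29 × 3.62 = 4.1449 m².
Resultant F = γ·h_c·A = 7.74009 × 8.61333 × 4.1449 = 276.332 kN.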